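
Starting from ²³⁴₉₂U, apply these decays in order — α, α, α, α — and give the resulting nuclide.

Start: (A, Z) = (234, 92).
After α: (230, 90).
After α: (226, 88).
After α: (222, 86).
After α: (218, 84).
Z = 84 is polonium.

Po-218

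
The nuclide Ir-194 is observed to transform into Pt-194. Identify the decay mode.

ΔA = 194 − 194 = 0; ΔZ = 78 − 77 = +1.
A is unchanged and Z rises by 1 — a neutron has become a proton (β⁻ decay).

beta-minus decay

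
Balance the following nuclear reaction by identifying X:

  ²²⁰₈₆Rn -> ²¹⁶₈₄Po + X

Conserve mass number: 220 = 216 + A, so A = 4.
Conserve atomic number: 86 = 84 + Z, so Z = 2.
A = 4 and Z = 2 is ⁴₂He — an alpha particle.

alpha particle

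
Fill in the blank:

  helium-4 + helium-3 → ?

Conserve mass number: 4 + 3 = A, so A = 7.
Conserve atomic number: 2 + 2 = Z, so Z = 4.
Z = 4 is beryllium, so the species is beryllium-7.

Be-7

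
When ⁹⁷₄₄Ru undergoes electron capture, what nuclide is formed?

Electron capture: mass number changes by +0, atomic number by -1.
A: 97 = 97; Z: 44 − 1 = 43.
Z = 43 is technetium, so the daughter is ⁹⁷₄₃Tc.

Tc-97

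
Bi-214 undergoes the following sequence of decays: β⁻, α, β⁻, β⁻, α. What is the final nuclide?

Pb-206

Start: (A, Z) = (214, 83).
After β⁻: (214, 84).
After α: (210, 82).
After β⁻: (210, 83).
After β⁻: (210, 84).
After α: (206, 82).
Z = 82 is lead.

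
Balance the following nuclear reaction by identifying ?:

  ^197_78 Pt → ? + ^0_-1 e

Au-197

Conserve mass number: 197 = A + 0, so A = 197.
Conserve atomic number: 78 = Z − 1, so Z = 79.
Z = 79 is gold, so the species is ^197_79 Au.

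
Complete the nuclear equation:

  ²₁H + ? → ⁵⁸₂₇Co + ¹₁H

Conserve mass number: 2 + A = 58 + 1, so A = 57.
Conserve atomic number: 1 + Z = 27 + 1, so Z = 27.
Z = 27 is cobalt, so the species is ⁵⁷₂₇Co.

Co-57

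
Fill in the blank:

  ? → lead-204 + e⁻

Tl-204

Conserve mass number: A = 204 + 0, so A = 204.
Conserve atomic number: Z = 82 − 1, so Z = 81.
Z = 81 is thallium, so the species is thallium-204.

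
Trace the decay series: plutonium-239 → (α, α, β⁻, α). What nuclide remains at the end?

Ac-227

Start: (A, Z) = (239, 94).
After α: (235, 92).
After α: (231, 90).
After β⁻: (231, 91).
After α: (227, 89).
Z = 89 is actinium.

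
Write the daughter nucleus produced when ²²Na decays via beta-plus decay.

Beta-plus decay: mass number changes by +0, atomic number by -1.
A: 22 = 22; Z: 11 − 1 = 10.
Z = 10 is neon, so the daughter is ²²Ne.

Ne-22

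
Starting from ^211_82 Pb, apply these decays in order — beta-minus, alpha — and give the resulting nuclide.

Tl-207

Start: (A, Z) = (211, 82).
After β⁻: (211, 83).
After α: (207, 81).
Z = 81 is thallium.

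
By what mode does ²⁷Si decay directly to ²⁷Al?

beta-plus decay or electron capture

ΔA = 27 − 27 = 0; ΔZ = 13 − 14 = -1.
A is unchanged and Z drops by 1 — a proton has become a neutron (β⁺ emission or electron capture).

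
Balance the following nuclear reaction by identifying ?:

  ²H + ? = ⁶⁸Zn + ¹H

Conserve mass number: 2 + A = 68 + 1, so A = 67.
Conserve atomic number: 1 + Z = 30 + 1, so Z = 30.
Z = 30 is zinc, so the species is ⁶⁷Zn.

Zn-67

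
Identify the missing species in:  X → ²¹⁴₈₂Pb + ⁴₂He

Po-218

Conserve mass number: A = 214 + 4, so A = 218.
Conserve atomic number: Z = 82 + 2, so Z = 84.
Z = 84 is polonium, so the species is ²¹⁸₈₄Po.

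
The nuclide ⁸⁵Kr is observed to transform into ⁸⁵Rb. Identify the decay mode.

beta-minus decay

ΔA = 85 − 85 = 0; ΔZ = 37 − 36 = +1.
A is unchanged and Z rises by 1 — a neutron has become a proton (β⁻ decay).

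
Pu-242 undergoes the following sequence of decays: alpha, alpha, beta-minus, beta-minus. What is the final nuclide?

Start: (A, Z) = (242, 94).
After α: (238, 92).
After α: (234, 90).
After β⁻: (234, 91).
After β⁻: (234, 92).
Z = 92 is uranium.

U-234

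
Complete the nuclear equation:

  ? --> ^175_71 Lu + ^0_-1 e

Conserve mass number: A = 175 + 0, so A = 175.
Conserve atomic number: Z = 71 − 1, so Z = 70.
Z = 70 is ytterbium, so the species is ^175_70 Yb.

Yb-175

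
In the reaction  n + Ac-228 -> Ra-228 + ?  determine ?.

Conserve mass number: 1 + 228 = 228 + A, so A = 1.
Conserve atomic number: 0 + 89 = 88 + Z, so Z = 1.
A = 1 and Z = 1 is H-1 — a proton.

proton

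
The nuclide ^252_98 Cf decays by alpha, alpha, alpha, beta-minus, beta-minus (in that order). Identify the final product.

Start: (A, Z) = (252, 98).
After α: (248, 96).
After α: (244, 94).
After α: (240, 92).
After β⁻: (240, 93).
After β⁻: (240, 94).
Z = 94 is plutonium.

Pu-240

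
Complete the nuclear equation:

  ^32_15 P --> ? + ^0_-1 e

Conserve mass number: 32 = A + 0, so A = 32.
Conserve atomic number: 15 = Z − 1, so Z = 16.
Z = 16 is sulfur, so the species is ^32_16 S.

S-32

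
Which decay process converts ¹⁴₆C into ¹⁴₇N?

beta-minus decay

ΔA = 14 − 14 = 0; ΔZ = 7 − 6 = +1.
A is unchanged and Z rises by 1 — a neutron has become a proton (β⁻ decay).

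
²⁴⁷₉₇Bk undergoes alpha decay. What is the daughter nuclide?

Am-243

Alpha decay: mass number changes by -4, atomic number by -2.
A: 247 − 4 = 243; Z: 97 − 2 = 95.
Z = 95 is americium, so the daughter is ²⁴³₉₅Am.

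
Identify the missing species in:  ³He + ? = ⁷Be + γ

alpha particle

Conserve mass number: 3 + A = 7 + 0, so A = 4.
Conserve atomic number: 2 + Z = 4 + 0, so Z = 2.
A = 4 and Z = 2 is ⁴He — an alpha particle.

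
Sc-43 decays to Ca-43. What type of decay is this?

beta-plus decay or electron capture

ΔA = 43 − 43 = 0; ΔZ = 20 − 21 = -1.
A is unchanged and Z drops by 1 — a proton has become a neutron (β⁺ emission or electron capture).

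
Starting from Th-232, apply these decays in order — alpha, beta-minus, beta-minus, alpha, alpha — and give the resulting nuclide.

Rn-220

Start: (A, Z) = (232, 90).
After α: (228, 88).
After β⁻: (228, 89).
After β⁻: (228, 90).
After α: (224, 88).
After α: (220, 86).
Z = 86 is radon.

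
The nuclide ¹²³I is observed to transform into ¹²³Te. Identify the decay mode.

ΔA = 123 − 123 = 0; ΔZ = 52 − 53 = -1.
A is unchanged and Z drops by 1 — a proton has become a neutron (β⁺ emission or electron capture).

beta-plus decay or electron capture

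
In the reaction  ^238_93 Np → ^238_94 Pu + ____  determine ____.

beta-minus particle

Conserve mass number: 238 = 238 + A, so A = 0.
Conserve atomic number: 93 = 94 + Z, so Z = -1.
A = 0 and Z = -1 is ^0_-1 e — a beta-minus particle.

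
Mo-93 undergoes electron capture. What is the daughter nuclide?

Nb-93

Electron capture: mass number changes by +0, atomic number by -1.
A: 93 = 93; Z: 42 − 1 = 41.
Z = 41 is niobium, so the daughter is Nb-93.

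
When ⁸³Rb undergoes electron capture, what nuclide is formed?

Kr-83

Electron capture: mass number changes by +0, atomic number by -1.
A: 83 = 83; Z: 37 − 1 = 36.
Z = 36 is krypton, so the daughter is ⁸³Kr.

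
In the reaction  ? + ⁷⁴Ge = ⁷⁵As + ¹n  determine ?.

deuteron

Conserve mass number: A + 74 = 75 + 1, so A = 2.
Conserve atomic number: Z + 32 = 33 + 0, so Z = 1.
A = 2 and Z = 1 is ²H — a deuteron.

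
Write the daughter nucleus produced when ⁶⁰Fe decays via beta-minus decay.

Co-60

Beta-minus decay: mass number changes by +0, atomic number by +1.
A: 60 = 60; Z: 26 + 1 = 27.
Z = 27 is cobalt, so the daughter is ⁶⁰Co.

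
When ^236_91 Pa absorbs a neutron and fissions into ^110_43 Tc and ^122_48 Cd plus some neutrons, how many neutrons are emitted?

Conserve mass number: 237 = 110 + 122 + k, so k = 237 − 232 = 5.
Check atomic number: 91 = 43 + 48 + 0 = 91. ✓

5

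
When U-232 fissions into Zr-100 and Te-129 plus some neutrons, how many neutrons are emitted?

3

Conserve mass number: 232 = 100 + 129 + k, so k = 232 − 229 = 3.
Check atomic number: 92 = 40 + 52 + 0 = 92. ✓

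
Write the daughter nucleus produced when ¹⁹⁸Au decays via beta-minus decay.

Hg-198

Beta-minus decay: mass number changes by +0, atomic number by +1.
A: 198 = 198; Z: 79 + 1 = 80.
Z = 80 is mercury, so the daughter is ¹⁹⁸Hg.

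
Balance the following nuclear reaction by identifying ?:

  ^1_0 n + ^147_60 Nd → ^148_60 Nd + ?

gamma ray

Conserve mass number: 1 + 147 = 148 + A, so A = 0.
Conserve atomic number: 0 + 60 = 60 + Z, so Z = 0.
A = 0 and Z = 0 is ^0_0 γ — a gamma ray.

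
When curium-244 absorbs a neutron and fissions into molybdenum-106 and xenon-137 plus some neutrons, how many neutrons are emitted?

Conserve mass number: 245 = 106 + 137 + k, so k = 245 − 243 = 2.
Check atomic number: 96 = 42 + 54 + 0 = 96. ✓

2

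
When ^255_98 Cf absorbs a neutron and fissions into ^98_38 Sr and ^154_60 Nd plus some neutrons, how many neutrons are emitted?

Conserve mass number: 256 = 98 + 154 + k, so k = 256 − 252 = 4.
Check atomic number: 98 = 38 + 60 + 0 = 98. ✓

4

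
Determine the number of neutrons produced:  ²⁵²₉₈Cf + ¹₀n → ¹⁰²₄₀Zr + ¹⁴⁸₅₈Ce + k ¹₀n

3

Conserve mass number: 253 = 102 + 148 + k, so k = 253 − 250 = 3.
Check atomic number: 98 = 40 + 58 + 0 = 98. ✓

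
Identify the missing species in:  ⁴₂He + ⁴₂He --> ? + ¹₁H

Conserve mass number: 4 + 4 = A + 1, so A = 7.
Conserve atomic number: 2 + 2 = Z + 1, so Z = 3.
Z = 3 is lithium, so the species is ⁷₃Li.

Li-7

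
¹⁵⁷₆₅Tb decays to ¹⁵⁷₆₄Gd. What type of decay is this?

ΔA = 157 − 157 = 0; ΔZ = 64 − 65 = -1.
A is unchanged and Z drops by 1 — a proton has become a neutron (β⁺ emission or electron capture).

beta-plus decay or electron capture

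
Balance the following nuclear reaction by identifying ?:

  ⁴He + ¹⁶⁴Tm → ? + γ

Lu-168

Conserve mass number: 4 + 164 = A + 0, so A = 168.
Conserve atomic number: 2 + 69 = Z + 0, so Z = 71.
Z = 71 is lutetium, so the species is ¹⁶⁸Lu.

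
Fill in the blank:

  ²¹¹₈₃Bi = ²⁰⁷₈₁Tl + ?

Conserve mass number: 211 = 207 + A, so A = 4.
Conserve atomic number: 83 = 81 + Z, so Z = 2.
A = 4 and Z = 2 is ⁴₂He — an alpha particle.

alpha particle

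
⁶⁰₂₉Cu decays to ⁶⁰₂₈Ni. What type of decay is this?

ΔA = 60 − 60 = 0; ΔZ = 28 − 29 = -1.
A is unchanged and Z drops by 1 — a proton has become a neutron (β⁺ emission or electron capture).

beta-plus decay or electron capture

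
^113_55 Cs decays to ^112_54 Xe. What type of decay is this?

proton emission

ΔA = 112 − 113 = -1; ΔZ = 54 − 55 = -1.
A drops by 1 and Z drops by 1 — a proton was emitted.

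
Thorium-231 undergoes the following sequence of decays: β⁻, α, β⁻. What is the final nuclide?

Start: (A, Z) = (231, 90).
After β⁻: (231, 91).
After α: (227, 89).
After β⁻: (227, 90).
Z = 90 is thorium.

Th-227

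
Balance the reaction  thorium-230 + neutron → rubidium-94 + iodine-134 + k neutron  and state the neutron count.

3

Conserve mass number: 231 = 94 + 134 + k, so k = 231 − 228 = 3.
Check atomic number: 90 = 37 + 53 + 0 = 90. ✓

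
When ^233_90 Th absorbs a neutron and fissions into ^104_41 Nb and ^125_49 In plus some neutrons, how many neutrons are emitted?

5

Conserve mass number: 234 = 104 + 125 + k, so k = 234 − 229 = 5.
Check atomic number: 90 = 41 + 49 + 0 = 90. ✓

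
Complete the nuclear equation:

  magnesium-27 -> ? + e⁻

Conserve mass number: 27 = A + 0, so A = 27.
Conserve atomic number: 12 = Z − 1, so Z = 13.
Z = 13 is aluminium, so the species is aluminium-27.

Al-27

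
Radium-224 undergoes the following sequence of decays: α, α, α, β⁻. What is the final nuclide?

Start: (A, Z) = (224, 88).
After α: (220, 86).
After α: (216, 84).
After α: (212, 82).
After β⁻: (212, 83).
Z = 83 is bismuth.

Bi-212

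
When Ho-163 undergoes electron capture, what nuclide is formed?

Dy-163

Electron capture: mass number changes by +0, atomic number by -1.
A: 163 = 163; Z: 67 − 1 = 66.
Z = 66 is dysprosium, so the daughter is Dy-163.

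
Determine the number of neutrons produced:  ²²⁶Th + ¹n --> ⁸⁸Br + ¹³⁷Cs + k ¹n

2

Conserve mass number: 227 = 88 + 137 + k, so k = 227 − 225 = 2.
Check atomic number: 90 = 35 + 55 + 0 = 90. ✓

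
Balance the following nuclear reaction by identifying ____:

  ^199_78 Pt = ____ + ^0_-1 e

Au-199

Conserve mass number: 199 = A + 0, so A = 199.
Conserve atomic number: 78 = Z − 1, so Z = 79.
Z = 79 is gold, so the species is ^199_79 Au.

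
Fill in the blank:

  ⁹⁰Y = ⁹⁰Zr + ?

beta-minus particle

Conserve mass number: 90 = 90 + A, so A = 0.
Conserve atomic number: 39 = 40 + Z, so Z = -1.
A = 0 and Z = -1 is e⁻ — a beta-minus particle.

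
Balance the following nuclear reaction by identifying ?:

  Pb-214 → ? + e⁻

Bi-214

Conserve mass number: 214 = A + 0, so A = 214.
Conserve atomic number: 82 = Z − 1, so Z = 83.
Z = 83 is bismuth, so the species is Bi-214.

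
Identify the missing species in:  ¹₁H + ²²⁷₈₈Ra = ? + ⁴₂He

Fr-224

Conserve mass number: 1 + 227 = A + 4, so A = 224.
Conserve atomic number: 1 + 88 = Z + 2, so Z = 87.
Z = 87 is francium, so the species is ²²⁴₈₇Fr.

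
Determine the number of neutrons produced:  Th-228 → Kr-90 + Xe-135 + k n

Conserve mass number: 228 = 90 + 135 + k, so k = 228 − 225 = 3.
Check atomic number: 90 = 36 + 54 + 0 = 90. ✓

3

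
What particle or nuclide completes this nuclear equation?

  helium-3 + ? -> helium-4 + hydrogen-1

Conserve mass number: 3 + A = 4 + 1, so A = 2.
Conserve atomic number: 2 + Z = 2 + 1, so Z = 1.
A = 2 and Z = 1 is hydrogen-2 — a deuteron.

deuteron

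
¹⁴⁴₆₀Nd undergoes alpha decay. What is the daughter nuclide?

Ce-140

Alpha decay: mass number changes by -4, atomic number by -2.
A: 144 − 4 = 140; Z: 60 − 2 = 58.
Z = 58 is cerium, so the daughter is ¹⁴⁰₅₈Ce.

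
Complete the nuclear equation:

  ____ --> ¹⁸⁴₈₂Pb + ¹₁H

Conserve mass number: A = 184 + 1, so A = 185.
Conserve atomic number: Z = 82 + 1, so Z = 83.
Z = 83 is bismuth, so the species is ¹⁸⁵₈₃Bi.

Bi-185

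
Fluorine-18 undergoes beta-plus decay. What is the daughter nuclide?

Beta-plus decay: mass number changes by +0, atomic number by -1.
A: 18 = 18; Z: 9 − 1 = 8.
Z = 8 is oxygen, so the daughter is oxygen-18.

O-18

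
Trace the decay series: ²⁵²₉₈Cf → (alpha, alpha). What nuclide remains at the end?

Pu-244

Start: (A, Z) = (252, 98).
After α: (248, 96).
After α: (244, 94).
Z = 94 is plutonium.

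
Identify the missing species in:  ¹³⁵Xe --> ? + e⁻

Conserve mass number: 135 = A + 0, so A = 135.
Conserve atomic number: 54 = Z − 1, so Z = 55.
Z = 55 is caesium, so the species is ¹³⁵Cs.

Cs-135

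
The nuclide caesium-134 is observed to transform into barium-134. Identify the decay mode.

ΔA = 134 − 134 = 0; ΔZ = 56 − 55 = +1.
A is unchanged and Z rises by 1 — a neutron has become a proton (β⁻ decay).

beta-minus decay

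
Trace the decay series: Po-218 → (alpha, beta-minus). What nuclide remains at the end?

Start: (A, Z) = (218, 84).
After α: (214, 82).
After β⁻: (214, 83).
Z = 83 is bismuth.

Bi-214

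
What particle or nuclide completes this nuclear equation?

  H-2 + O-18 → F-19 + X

Conserve mass number: 2 + 18 = 19 + A, so A = 1.
Conserve atomic number: 1 + 8 = 9 + Z, so Z = 0.
A = 1 and Z = 0 is n — a neutron.

neutron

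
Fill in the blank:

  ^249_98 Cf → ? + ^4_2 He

Cm-245

Conserve mass number: 249 = A + 4, so A = 245.
Conserve atomic number: 98 = Z + 2, so Z = 96.
Z = 96 is curium, so the species is ^245_96 Cm.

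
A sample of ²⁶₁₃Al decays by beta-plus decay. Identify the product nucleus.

Beta-plus decay: mass number changes by +0, atomic number by -1.
A: 26 = 26; Z: 13 − 1 = 12.
Z = 12 is magnesium, so the daughter is ²⁶₁₂Mg.

Mg-26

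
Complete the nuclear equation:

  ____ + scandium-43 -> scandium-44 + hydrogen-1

deuteron

Conserve mass number: A + 43 = 44 + 1, so A = 2.
Conserve atomic number: Z + 21 = 21 + 1, so Z = 1.
A = 2 and Z = 1 is hydrogen-2 — a deuteron.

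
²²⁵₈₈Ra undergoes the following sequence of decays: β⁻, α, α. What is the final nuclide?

At-217

Start: (A, Z) = (225, 88).
After β⁻: (225, 89).
After α: (221, 87).
After α: (217, 85).
Z = 85 is astatine.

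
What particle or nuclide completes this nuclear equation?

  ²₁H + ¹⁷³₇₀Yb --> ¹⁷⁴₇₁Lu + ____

neutron

Conserve mass number: 2 + 173 = 174 + A, so A = 1.
Conserve atomic number: 1 + 70 = 71 + Z, so Z = 0.
A = 1 and Z = 0 is ¹₀n — a neutron.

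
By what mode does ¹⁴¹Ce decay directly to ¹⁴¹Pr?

beta-minus decay

ΔA = 141 − 141 = 0; ΔZ = 59 − 58 = +1.
A is unchanged and Z rises by 1 — a neutron has become a proton (β⁻ decay).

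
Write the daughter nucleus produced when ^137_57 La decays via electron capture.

Electron capture: mass number changes by +0, atomic number by -1.
A: 137 = 137; Z: 57 − 1 = 56.
Z = 56 is barium, so the daughter is ^137_56 Ba.

Ba-137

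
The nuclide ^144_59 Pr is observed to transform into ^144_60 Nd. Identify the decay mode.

beta-minus decay

ΔA = 144 − 144 = 0; ΔZ = 60 − 59 = +1.
A is unchanged and Z rises by 1 — a neutron has become a proton (β⁻ decay).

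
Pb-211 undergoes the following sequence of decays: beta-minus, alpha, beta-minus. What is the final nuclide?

Start: (A, Z) = (211, 82).
After β⁻: (211, 83).
After α: (207, 81).
After β⁻: (207, 82).
Z = 82 is lead.

Pb-207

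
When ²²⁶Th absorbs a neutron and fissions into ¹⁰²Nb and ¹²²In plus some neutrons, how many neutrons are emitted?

3

Conserve mass number: 227 = 102 + 122 + k, so k = 227 − 224 = 3.
Check atomic number: 90 = 41 + 49 + 0 = 90. ✓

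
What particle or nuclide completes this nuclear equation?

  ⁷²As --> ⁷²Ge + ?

positron

Conserve mass number: 72 = 72 + A, so A = 0.
Conserve atomic number: 33 = 32 + Z, so Z = 1.
A = 0 and Z = 1 is e⁺ — a positron.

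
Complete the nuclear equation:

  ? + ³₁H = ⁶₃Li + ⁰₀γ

Conserve mass number: A + 3 = 6 + 0, so A = 3.
Conserve atomic number: Z + 1 = 3 + 0, so Z = 2.
Z = 2 is helium, so the species is ³₂He.

He-3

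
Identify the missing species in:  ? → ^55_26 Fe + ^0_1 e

Conserve mass number: A = 55 + 0, so A = 55.
Conserve atomic number: Z = 26 + 1, so Z = 27.
Z = 27 is cobalt, so the species is ^55_27 Co.

Co-55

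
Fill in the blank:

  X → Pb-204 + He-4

Po-208

Conserve mass number: A = 204 + 4, so A = 208.
Conserve atomic number: Z = 82 + 2, so Z = 84.
Z = 84 is polonium, so the species is Po-208.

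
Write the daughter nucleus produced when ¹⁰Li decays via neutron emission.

Li-9

Neutron emission: mass number changes by -1, atomic number by +0.
A: 10 − 1 = 9; Z: 3 = 3.
Z = 3 is lithium, so the daughter is ⁹Li.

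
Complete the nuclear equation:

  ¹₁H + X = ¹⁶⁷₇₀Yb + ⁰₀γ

Tm-166

Conserve mass number: 1 + A = 167 + 0, so A = 166.
Conserve atomic number: 1 + Z = 70 + 0, so Z = 69.
Z = 69 is thulium, so the species is ¹⁶⁶₆₉Tm.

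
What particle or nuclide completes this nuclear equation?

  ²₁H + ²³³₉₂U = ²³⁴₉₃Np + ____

Conserve mass number: 2 + 233 = 234 + A, so A = 1.
Conserve atomic number: 1 + 92 = 93 + Z, so Z = 0.
A = 1 and Z = 0 is ¹₀n — a neutron.

neutron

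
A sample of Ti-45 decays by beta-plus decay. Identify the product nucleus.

Beta-plus decay: mass number changes by +0, atomic number by -1.
A: 45 = 45; Z: 22 − 1 = 21.
Z = 21 is scandium, so the daughter is Sc-45.

Sc-45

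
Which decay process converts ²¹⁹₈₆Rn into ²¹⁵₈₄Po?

alpha decay

ΔA = 215 − 219 = -4; ΔZ = 84 − 86 = -2.
A drops by 4 and Z drops by 2 — the signature of alpha emission.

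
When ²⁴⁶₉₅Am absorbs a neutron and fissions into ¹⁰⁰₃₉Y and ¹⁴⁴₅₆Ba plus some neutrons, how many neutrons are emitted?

3

Conserve mass number: 247 = 100 + 144 + k, so k = 247 − 244 = 3.
Check atomic number: 95 = 39 + 56 + 0 = 95. ✓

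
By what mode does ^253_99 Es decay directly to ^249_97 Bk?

ΔA = 249 − 253 = -4; ΔZ = 97 − 99 = -2.
A drops by 4 and Z drops by 2 — the signature of alpha emission.

alpha decay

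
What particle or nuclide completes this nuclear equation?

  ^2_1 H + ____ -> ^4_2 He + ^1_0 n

triton

Conserve mass number: 2 + A = 4 + 1, so A = 3.
Conserve atomic number: 1 + Z = 2 + 0, so Z = 1.
A = 3 and Z = 1 is ^3_1 H — a triton.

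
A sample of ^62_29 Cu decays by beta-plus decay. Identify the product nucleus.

Beta-plus decay: mass number changes by +0, atomic number by -1.
A: 62 = 62; Z: 29 − 1 = 28.
Z = 28 is nickel, so the daughter is ^62_28 Ni.

Ni-62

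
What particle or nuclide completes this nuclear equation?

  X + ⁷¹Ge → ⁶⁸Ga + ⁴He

proton

Conserve mass number: A + 71 = 68 + 4, so A = 1.
Conserve atomic number: Z + 32 = 31 + 2, so Z = 1.
A = 1 and Z = 1 is ¹H — a proton.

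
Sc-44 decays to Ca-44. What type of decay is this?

beta-plus decay or electron capture

ΔA = 44 − 44 = 0; ΔZ = 20 − 21 = -1.
A is unchanged and Z drops by 1 — a proton has become a neutron (β⁺ emission or electron capture).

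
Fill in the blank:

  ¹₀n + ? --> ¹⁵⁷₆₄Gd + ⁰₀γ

Gd-156

Conserve mass number: 1 + A = 157 + 0, so A = 156.
Conserve atomic number: 0 + Z = 64 + 0, so Z = 64.
Z = 64 is gadolinium, so the species is ¹⁵⁶₆₄Gd.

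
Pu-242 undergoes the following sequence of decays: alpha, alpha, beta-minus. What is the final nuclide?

Pa-234

Start: (A, Z) = (242, 94).
After α: (238, 92).
After α: (234, 90).
After β⁻: (234, 91).
Z = 91 is protactinium.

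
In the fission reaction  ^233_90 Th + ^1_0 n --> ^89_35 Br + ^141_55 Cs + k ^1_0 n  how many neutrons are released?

4

Conserve mass number: 234 = 89 + 141 + k, so k = 234 − 230 = 4.
Check atomic number: 90 = 35 + 55 + 0 = 90. ✓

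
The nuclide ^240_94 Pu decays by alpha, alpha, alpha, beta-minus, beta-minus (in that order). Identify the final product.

Start: (A, Z) = (240, 94).
After α: (236, 92).
After α: (232, 90).
After α: (228, 88).
After β⁻: (228, 89).
After β⁻: (228, 90).
Z = 90 is thorium.

Th-228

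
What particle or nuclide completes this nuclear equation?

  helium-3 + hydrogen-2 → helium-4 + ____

Conserve mass number: 3 + 2 = 4 + A, so A = 1.
Conserve atomic number: 2 + 1 = 2 + Z, so Z = 1.
A = 1 and Z = 1 is hydrogen-1 — a proton.

proton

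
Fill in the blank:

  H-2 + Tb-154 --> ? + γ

Conserve mass number: 2 + 154 = A + 0, so A = 156.
Conserve atomic number: 1 + 65 = Z + 0, so Z = 66.
Z = 66 is dysprosium, so the species is Dy-156.

Dy-156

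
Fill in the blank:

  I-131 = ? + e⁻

Conserve mass number: 131 = A + 0, so A = 131.
Conserve atomic number: 53 = Z − 1, so Z = 54.
Z = 54 is xenon, so the species is Xe-131.

Xe-131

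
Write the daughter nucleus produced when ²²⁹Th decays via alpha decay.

Alpha decay: mass number changes by -4, atomic number by -2.
A: 229 − 4 = 225; Z: 90 − 2 = 88.
Z = 88 is radium, so the daughter is ²²⁵Ra.

Ra-225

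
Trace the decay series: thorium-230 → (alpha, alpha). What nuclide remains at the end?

Start: (A, Z) = (230, 90).
After α: (226, 88).
After α: (222, 86).
Z = 86 is radon.

Rn-222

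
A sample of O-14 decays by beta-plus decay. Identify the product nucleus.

N-14

Beta-plus decay: mass number changes by +0, atomic number by -1.
A: 14 = 14; Z: 8 − 1 = 7.
Z = 7 is nitrogen, so the daughter is N-14.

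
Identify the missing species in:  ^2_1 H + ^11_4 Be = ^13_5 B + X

Conserve mass number: 2 + 11 = 13 + A, so A = 0.
Conserve atomic number: 1 + 4 = 5 + Z, so Z = 0.
A = 0 and Z = 0 is ^0_0 γ — a gamma ray.

gamma ray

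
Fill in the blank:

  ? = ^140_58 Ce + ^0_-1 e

La-140

Conserve mass number: A = 140 + 0, so A = 140.
Conserve atomic number: Z = 58 − 1, so Z = 57.
Z = 57 is lanthanum, so the species is ^140_57 La.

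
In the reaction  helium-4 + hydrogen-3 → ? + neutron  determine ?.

Conserve mass number: 4 + 3 = A + 1, so A = 6.
Conserve atomic number: 2 + 1 = Z + 0, so Z = 3.
Z = 3 is lithium, so the species is lithium-6.

Li-6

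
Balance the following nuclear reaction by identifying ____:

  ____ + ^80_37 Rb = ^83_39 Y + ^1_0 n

Conserve mass number: A + 80 = 83 + 1, so A = 4.
Conserve atomic number: Z + 37 = 39 + 0, so Z = 2.
A = 4 and Z = 2 is ^4_2 He — an alpha particle.

alpha particle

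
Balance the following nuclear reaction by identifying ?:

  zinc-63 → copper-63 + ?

Conserve mass number: 63 = 63 + A, so A = 0.
Conserve atomic number: 30 = 29 + Z, so Z = 1.
A = 0 and Z = 1 is e⁺ — a positron.

positron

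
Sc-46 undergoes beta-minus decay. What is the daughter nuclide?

Ti-46

Beta-minus decay: mass number changes by +0, atomic number by +1.
A: 46 = 46; Z: 21 + 1 = 22.
Z = 22 is titanium, so the daughter is Ti-46.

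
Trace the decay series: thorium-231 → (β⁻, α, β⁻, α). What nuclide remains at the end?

Start: (A, Z) = (231, 90).
After β⁻: (231, 91).
After α: (227, 89).
After β⁻: (227, 90).
After α: (223, 88).
Z = 88 is radium.

Ra-223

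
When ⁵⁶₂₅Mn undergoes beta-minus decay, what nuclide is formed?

Fe-56

Beta-minus decay: mass number changes by +0, atomic number by +1.
A: 56 = 56; Z: 25 + 1 = 26.
Z = 26 is iron, so the daughter is ⁵⁶₂₆Fe.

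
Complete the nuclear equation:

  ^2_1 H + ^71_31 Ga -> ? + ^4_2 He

Conserve mass number: 2 + 71 = A + 4, so A = 69.
Conserve atomic number: 1 + 31 = Z + 2, so Z = 30.
Z = 30 is zinc, so the species is ^69_30 Zn.

Zn-69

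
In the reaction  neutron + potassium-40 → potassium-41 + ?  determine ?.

Conserve mass number: 1 + 40 = 41 + A, so A = 0.
Conserve atomic number: 0 + 19 = 19 + Z, so Z = 0.
A = 0 and Z = 0 is γ — a gamma ray.

gamma ray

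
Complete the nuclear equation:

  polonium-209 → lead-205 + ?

alpha particle

Conserve mass number: 209 = 205 + A, so A = 4.
Conserve atomic number: 84 = 82 + Z, so Z = 2.
A = 4 and Z = 2 is helium-4 — an alpha particle.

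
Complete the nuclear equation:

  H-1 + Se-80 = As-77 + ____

alpha particle

Conserve mass number: 1 + 80 = 77 + A, so A = 4.
Conserve atomic number: 1 + 34 = 33 + Z, so Z = 2.
A = 4 and Z = 2 is He-4 — an alpha particle.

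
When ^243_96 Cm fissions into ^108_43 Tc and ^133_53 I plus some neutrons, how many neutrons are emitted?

Conserve mass number: 243 = 108 + 133 + k, so k = 243 − 241 = 2.
Check atomic number: 96 = 43 + 53 + 0 = 96. ✓

2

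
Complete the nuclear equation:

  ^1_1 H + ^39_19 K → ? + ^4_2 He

Conserve mass number: 1 + 39 = A + 4, so A = 36.
Conserve atomic number: 1 + 19 = Z + 2, so Z = 18.
Z = 18 is argon, so the species is ^36_18 Ar.

Ar-36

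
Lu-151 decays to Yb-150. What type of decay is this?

ΔA = 150 − 151 = -1; ΔZ = 70 − 71 = -1.
A drops by 1 and Z drops by 1 — a proton was emitted.

proton emission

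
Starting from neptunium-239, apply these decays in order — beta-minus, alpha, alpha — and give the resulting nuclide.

Th-231

Start: (A, Z) = (239, 93).
After β⁻: (239, 94).
After α: (235, 92).
After α: (231, 90).
Z = 90 is thorium.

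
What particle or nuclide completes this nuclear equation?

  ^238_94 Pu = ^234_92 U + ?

alpha particle

Conserve mass number: 238 = 234 + A, so A = 4.
Conserve atomic number: 94 = 92 + Z, so Z = 2.
A = 4 and Z = 2 is ^4_2 He — an alpha particle.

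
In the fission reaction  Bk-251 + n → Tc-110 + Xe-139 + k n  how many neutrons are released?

3

Conserve mass number: 252 = 110 + 139 + k, so k = 252 − 249 = 3.
Check atomic number: 97 = 43 + 54 + 0 = 97. ✓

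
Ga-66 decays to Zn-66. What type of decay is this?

ΔA = 66 − 66 = 0; ΔZ = 30 − 31 = -1.
A is unchanged and Z drops by 1 — a proton has become a neutron (β⁺ emission or electron capture).

beta-plus decay or electron capture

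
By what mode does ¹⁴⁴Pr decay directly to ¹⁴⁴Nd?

beta-minus decay

ΔA = 144 − 144 = 0; ΔZ = 60 − 59 = +1.
A is unchanged and Z rises by 1 — a neutron has become a proton (β⁻ decay).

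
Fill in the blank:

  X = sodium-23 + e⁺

Mg-23

Conserve mass number: A = 23 + 0, so A = 23.
Conserve atomic number: Z = 11 + 1, so Z = 12.
Z = 12 is magnesium, so the species is magnesium-23.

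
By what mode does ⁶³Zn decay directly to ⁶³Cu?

ΔA = 63 − 63 = 0; ΔZ = 29 − 30 = -1.
A is unchanged and Z drops by 1 — a proton has become a neutron (β⁺ emission or electron capture).

beta-plus decay or electron capture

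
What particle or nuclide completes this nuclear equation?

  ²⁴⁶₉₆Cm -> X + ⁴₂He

Conserve mass number: 246 = A + 4, so A = 242.
Conserve atomic number: 96 = Z + 2, so Z = 94.
Z = 94 is plutonium, so the species is ²⁴²₉₄Pu.

Pu-242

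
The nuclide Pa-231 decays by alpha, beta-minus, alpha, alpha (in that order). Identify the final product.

Start: (A, Z) = (231, 91).
After α: (227, 89).
After β⁻: (227, 90).
After α: (223, 88).
After α: (219, 86).
Z = 86 is radon.

Rn-219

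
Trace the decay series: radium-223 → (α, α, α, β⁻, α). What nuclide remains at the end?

Tl-207

Start: (A, Z) = (223, 88).
After α: (219, 86).
After α: (215, 84).
After α: (211, 82).
After β⁻: (211, 83).
After α: (207, 81).
Z = 81 is thallium.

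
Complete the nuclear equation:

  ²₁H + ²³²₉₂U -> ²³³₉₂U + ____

Conserve mass number: 2 + 232 = 233 + A, so A = 1.
Conserve atomic number: 1 + 92 = 92 + Z, so Z = 1.
A = 1 and Z = 1 is ¹₁H — a proton.

proton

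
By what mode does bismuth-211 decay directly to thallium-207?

alpha decay

ΔA = 207 − 211 = -4; ΔZ = 81 − 83 = -2.
A drops by 4 and Z drops by 2 — the signature of alpha emission.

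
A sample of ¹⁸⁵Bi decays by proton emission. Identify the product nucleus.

Proton emission: mass number changes by -1, atomic number by -1.
A: 185 − 1 = 184; Z: 83 − 1 = 82.
Z = 82 is lead, so the daughter is ¹⁸⁴Pb.

Pb-184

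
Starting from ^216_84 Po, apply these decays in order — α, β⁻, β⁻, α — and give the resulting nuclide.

Start: (A, Z) = (216, 84).
After α: (212, 82).
After β⁻: (212, 83).
After β⁻: (212, 84).
After α: (208, 82).
Z = 82 is lead.

Pb-208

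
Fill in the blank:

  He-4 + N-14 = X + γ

F-18

Conserve mass number: 4 + 14 = A + 0, so A = 18.
Conserve atomic number: 2 + 7 = Z + 0, so Z = 9.
Z = 9 is fluorine, so the species is F-18.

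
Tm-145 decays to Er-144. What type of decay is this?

proton emission

ΔA = 144 − 145 = -1; ΔZ = 68 − 69 = -1.
A drops by 1 and Z drops by 1 — a proton was emitted.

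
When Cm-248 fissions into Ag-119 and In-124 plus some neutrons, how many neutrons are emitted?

5

Conserve mass number: 248 = 119 + 124 + k, so k = 248 − 243 = 5.
Check atomic number: 96 = 47 + 49 + 0 = 96. ✓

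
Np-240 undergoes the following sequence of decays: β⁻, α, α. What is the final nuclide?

Start: (A, Z) = (240, 93).
After β⁻: (240, 94).
After α: (236, 92).
After α: (232, 90).
Z = 90 is thorium.

Th-232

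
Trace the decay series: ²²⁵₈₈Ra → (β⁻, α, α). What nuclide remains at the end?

At-217

Start: (A, Z) = (225, 88).
After β⁻: (225, 89).
After α: (221, 87).
After α: (217, 85).
Z = 85 is astatine.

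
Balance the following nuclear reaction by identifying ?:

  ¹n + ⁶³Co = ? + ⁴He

Conserve mass number: 1 + 63 = A + 4, so A = 60.
Conserve atomic number: 0 + 27 = Z + 2, so Z = 25.
Z = 25 is manganese, so the species is ⁶⁰Mn.

Mn-60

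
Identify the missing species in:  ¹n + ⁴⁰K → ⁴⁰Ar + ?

Conserve mass number: 1 + 40 = 40 + A, so A = 1.
Conserve atomic number: 0 + 19 = 18 + Z, so Z = 1.
A = 1 and Z = 1 is ¹H — a proton.

proton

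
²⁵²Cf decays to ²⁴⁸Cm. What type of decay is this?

ΔA = 248 − 252 = -4; ΔZ = 96 − 98 = -2.
A drops by 4 and Z drops by 2 — the signature of alpha emission.

alpha decay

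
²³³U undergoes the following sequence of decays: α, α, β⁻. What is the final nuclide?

Start: (A, Z) = (233, 92).
After α: (229, 90).
After α: (225, 88).
After β⁻: (225, 89).
Z = 89 is actinium.

Ac-225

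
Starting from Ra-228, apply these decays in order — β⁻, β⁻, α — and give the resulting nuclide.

Start: (A, Z) = (228, 88).
After β⁻: (228, 89).
After β⁻: (228, 90).
After α: (224, 88).
Z = 88 is radium.

Ra-224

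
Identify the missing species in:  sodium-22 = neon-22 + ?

positron

Conserve mass number: 22 = 22 + A, so A = 0.
Conserve atomic number: 11 = 10 + Z, so Z = 1.
A = 0 and Z = 1 is e⁺ — a positron.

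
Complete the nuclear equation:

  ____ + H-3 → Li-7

alpha particle

Conserve mass number: A + 3 = 7, so A = 4.
Conserve atomic number: Z + 1 = 3, so Z = 2.
A = 4 and Z = 2 is He-4 — an alpha particle.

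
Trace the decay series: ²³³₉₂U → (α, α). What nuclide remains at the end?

Ra-225

Start: (A, Z) = (233, 92).
After α: (229, 90).
After α: (225, 88).
Z = 88 is radium.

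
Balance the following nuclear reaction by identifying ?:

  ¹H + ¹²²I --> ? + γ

Conserve mass number: 1 + 122 = A + 0, so A = 123.
Conserve atomic number: 1 + 53 = Z + 0, so Z = 54.
Z = 54 is xenon, so the species is ¹²³Xe.

Xe-123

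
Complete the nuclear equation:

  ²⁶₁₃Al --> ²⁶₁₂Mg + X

positron

Conserve mass number: 26 = 26 + A, so A = 0.
Conserve atomic number: 13 = 12 + Z, so Z = 1.
A = 0 and Z = 1 is ⁰₁e — a positron.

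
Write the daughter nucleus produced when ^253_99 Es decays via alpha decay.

Alpha decay: mass number changes by -4, atomic number by -2.
A: 253 − 4 = 249; Z: 99 − 2 = 97.
Z = 97 is berkelium, so the daughter is ^249_97 Bk.

Bk-249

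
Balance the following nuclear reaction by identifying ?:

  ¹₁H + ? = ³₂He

deuteron

Conserve mass number: 1 + A = 3, so A = 2.
Conserve atomic number: 1 + Z = 2, so Z = 1.
A = 2 and Z = 1 is ²₁H — a deuteron.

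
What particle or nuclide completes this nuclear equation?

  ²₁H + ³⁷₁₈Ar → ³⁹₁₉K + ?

gamma ray

Conserve mass number: 2 + 37 = 39 + A, so A = 0.
Conserve atomic number: 1 + 18 = 19 + Z, so Z = 0.
A = 0 and Z = 0 is ⁰₀γ — a gamma ray.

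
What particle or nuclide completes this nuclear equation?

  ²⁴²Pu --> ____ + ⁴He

U-238

Conserve mass number: 242 = A + 4, so A = 238.
Conserve atomic number: 94 = Z + 2, so Z = 92.
Z = 92 is uranium, so the species is ²³⁸U.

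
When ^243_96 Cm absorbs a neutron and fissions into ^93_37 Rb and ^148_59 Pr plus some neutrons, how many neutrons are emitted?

3

Conserve mass number: 244 = 93 + 148 + k, so k = 244 − 241 = 3.
Check atomic number: 96 = 37 + 59 + 0 = 96. ✓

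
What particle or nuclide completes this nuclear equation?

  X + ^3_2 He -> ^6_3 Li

Conserve mass number: A + 3 = 6, so A = 3.
Conserve atomic number: Z + 2 = 3, so Z = 1.
A = 3 and Z = 1 is ^3_1 H — a triton.

triton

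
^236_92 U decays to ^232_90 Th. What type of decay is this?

alpha decay

ΔA = 232 − 236 = -4; ΔZ = 90 − 92 = -2.
A drops by 4 and Z drops by 2 — the signature of alpha emission.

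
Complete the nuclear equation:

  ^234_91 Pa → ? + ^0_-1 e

U-234

Conserve mass number: 234 = A + 0, so A = 234.
Conserve atomic number: 91 = Z − 1, so Z = 92.
Z = 92 is uranium, so the species is ^234_92 U.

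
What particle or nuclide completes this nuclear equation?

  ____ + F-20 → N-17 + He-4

Conserve mass number: A + 20 = 17 + 4, so A = 1.
Conserve atomic number: Z + 9 = 7 + 2, so Z = 0.
A = 1 and Z = 0 is n — a neutron.

neutron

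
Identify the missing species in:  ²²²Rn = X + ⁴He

Po-218

Conserve mass number: 222 = A + 4, so A = 218.
Conserve atomic number: 86 = Z + 2, so Z = 84.
Z = 84 is polonium, so the species is ²¹⁸Po.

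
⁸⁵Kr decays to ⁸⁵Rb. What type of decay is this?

beta-minus decay

ΔA = 85 − 85 = 0; ΔZ = 37 − 36 = +1.
A is unchanged and Z rises by 1 — a neutron has become a proton (β⁻ decay).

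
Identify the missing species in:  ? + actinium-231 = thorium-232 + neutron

Conserve mass number: A + 231 = 232 + 1, so A = 2.
Conserve atomic number: Z + 89 = 90 + 0, so Z = 1.
A = 2 and Z = 1 is hydrogen-2 — a deuteron.

deuteron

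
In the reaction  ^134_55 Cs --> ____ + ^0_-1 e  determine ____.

Ba-134

Conserve mass number: 134 = A + 0, so A = 134.
Conserve atomic number: 55 = Z − 1, so Z = 56.
Z = 56 is barium, so the species is ^134_56 Ba.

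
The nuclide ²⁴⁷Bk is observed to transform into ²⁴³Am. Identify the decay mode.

alpha decay

ΔA = 243 − 247 = -4; ΔZ = 95 − 97 = -2.
A drops by 4 and Z drops by 2 — the signature of alpha emission.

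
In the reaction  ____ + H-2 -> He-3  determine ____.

Conserve mass number: A + 2 = 3, so A = 1.
Conserve atomic number: Z + 1 = 2, so Z = 1.
A = 1 and Z = 1 is H-1 — a proton.

proton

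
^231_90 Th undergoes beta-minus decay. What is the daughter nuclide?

Beta-minus decay: mass number changes by +0, atomic number by +1.
A: 231 = 231; Z: 90 + 1 = 91.
Z = 91 is protactinium, so the daughter is ^231_91 Pa.

Pa-231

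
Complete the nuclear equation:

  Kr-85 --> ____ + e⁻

Rb-85

Conserve mass number: 85 = A + 0, so A = 85.
Conserve atomic number: 36 = Z − 1, so Z = 37.
Z = 37 is rubidium, so the species is Rb-85.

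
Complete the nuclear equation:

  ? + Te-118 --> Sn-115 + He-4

Conserve mass number: A + 118 = 115 + 4, so A = 1.
Conserve atomic number: Z + 52 = 50 + 2, so Z = 0.
A = 1 and Z = 0 is n — a neutron.

neutron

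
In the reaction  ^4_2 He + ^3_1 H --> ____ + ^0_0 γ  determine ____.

Conserve mass number: 4 + 3 = A + 0, so A = 7.
Conserve atomic number: 2 + 1 = Z + 0, so Z = 3.
Z = 3 is lithium, so the species is ^7_3 Li.

Li-7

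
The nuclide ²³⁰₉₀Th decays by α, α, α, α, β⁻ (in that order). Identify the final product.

Bi-214

Start: (A, Z) = (230, 90).
After α: (226, 88).
After α: (222, 86).
After α: (218, 84).
After α: (214, 82).
After β⁻: (214, 83).
Z = 83 is bismuth.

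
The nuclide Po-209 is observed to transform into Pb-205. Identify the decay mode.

alpha decay

ΔA = 205 − 209 = -4; ΔZ = 82 − 84 = -2.
A drops by 4 and Z drops by 2 — the signature of alpha emission.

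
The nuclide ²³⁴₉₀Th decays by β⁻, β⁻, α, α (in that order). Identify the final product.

Start: (A, Z) = (234, 90).
After β⁻: (234, 91).
After β⁻: (234, 92).
After α: (230, 90).
After α: (226, 88).
Z = 88 is radium.

Ra-226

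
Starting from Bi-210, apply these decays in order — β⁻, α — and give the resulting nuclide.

Start: (A, Z) = (210, 83).
After β⁻: (210, 84).
After α: (206, 82).
Z = 82 is lead.

Pb-206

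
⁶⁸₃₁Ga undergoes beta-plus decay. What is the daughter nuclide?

Zn-68

Beta-plus decay: mass number changes by +0, atomic number by -1.
A: 68 = 68; Z: 31 − 1 = 30.
Z = 30 is zinc, so the daughter is ⁶⁸₃₀Zn.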